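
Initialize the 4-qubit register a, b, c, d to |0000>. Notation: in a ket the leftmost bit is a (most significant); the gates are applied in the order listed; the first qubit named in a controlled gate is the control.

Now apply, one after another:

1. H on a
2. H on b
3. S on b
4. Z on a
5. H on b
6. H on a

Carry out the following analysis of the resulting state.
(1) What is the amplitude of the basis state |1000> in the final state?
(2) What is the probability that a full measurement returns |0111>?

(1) The amplitude on |1000> is 1/2 + I/2.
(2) A full measurement returns |0111> with probability 0.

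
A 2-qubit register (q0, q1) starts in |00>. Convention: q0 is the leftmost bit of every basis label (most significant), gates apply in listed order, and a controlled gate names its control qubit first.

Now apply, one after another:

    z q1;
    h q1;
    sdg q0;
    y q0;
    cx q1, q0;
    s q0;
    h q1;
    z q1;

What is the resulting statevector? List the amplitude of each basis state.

The resulting statevector has amplitude I/2 on |00>, I/2 on |01>, -1/2 on |10>, 1/2 on |11>.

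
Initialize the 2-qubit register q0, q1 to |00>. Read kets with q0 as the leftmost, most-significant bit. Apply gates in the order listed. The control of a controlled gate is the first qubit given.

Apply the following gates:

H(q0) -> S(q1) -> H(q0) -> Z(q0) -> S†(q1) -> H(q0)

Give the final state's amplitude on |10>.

|10> carries amplitude sqrt(2)/2 in the final state.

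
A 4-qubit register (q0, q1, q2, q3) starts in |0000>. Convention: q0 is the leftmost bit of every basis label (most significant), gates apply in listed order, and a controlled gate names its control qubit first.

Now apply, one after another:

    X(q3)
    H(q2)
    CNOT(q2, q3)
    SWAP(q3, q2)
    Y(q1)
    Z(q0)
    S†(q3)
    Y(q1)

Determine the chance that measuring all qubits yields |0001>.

Outcome |0001> occurs with probability 1/2.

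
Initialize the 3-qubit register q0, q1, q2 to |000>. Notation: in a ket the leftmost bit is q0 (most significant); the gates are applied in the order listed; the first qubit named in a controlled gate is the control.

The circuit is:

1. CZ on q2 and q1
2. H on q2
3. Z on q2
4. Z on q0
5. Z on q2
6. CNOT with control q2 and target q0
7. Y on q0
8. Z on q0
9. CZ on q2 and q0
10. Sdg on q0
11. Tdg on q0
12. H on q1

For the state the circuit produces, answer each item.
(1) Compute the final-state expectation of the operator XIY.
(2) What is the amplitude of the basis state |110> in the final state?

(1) The observable XIY averages to sqrt(2)/2.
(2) The amplitude on |110> is exp(3*I*pi/4)/2.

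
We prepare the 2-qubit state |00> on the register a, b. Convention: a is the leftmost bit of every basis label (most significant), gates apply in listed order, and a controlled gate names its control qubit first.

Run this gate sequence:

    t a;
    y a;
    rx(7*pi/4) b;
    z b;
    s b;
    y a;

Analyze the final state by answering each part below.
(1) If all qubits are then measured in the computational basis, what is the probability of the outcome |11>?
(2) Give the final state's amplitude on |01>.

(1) A full measurement returns |11> with probability 0.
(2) The final state's coefficient on |01> equals -sqrt(2 - sqrt(2))/2.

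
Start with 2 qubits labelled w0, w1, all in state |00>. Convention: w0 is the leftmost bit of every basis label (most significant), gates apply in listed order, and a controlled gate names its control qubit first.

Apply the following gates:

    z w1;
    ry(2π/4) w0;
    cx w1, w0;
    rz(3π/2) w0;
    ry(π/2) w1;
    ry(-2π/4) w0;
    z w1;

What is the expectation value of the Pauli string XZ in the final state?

In the final state, XZ has expectation 0.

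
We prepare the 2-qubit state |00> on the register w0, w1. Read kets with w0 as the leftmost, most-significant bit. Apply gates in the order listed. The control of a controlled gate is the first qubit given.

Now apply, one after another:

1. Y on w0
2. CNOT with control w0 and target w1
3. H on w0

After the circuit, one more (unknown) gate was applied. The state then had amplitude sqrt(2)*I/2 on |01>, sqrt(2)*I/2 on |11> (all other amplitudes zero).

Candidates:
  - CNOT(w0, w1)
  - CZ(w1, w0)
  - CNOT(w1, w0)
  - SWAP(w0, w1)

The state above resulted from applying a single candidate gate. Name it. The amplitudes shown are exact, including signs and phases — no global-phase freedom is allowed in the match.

It was CZ(w1, w0) that produced the state shown.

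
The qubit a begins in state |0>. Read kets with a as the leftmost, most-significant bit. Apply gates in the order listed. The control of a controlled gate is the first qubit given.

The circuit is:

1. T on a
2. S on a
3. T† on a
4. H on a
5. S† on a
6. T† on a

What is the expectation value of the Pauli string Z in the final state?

The observable Z averages to 0.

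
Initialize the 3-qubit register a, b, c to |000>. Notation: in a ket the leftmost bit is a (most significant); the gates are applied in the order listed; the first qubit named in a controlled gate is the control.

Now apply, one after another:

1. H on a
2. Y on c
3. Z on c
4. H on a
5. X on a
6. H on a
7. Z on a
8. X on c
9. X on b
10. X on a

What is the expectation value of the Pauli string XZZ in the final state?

The observable XZZ averages to -1. Key observation: the block from step 4 through step 7 cancels to the identity and can be dropped.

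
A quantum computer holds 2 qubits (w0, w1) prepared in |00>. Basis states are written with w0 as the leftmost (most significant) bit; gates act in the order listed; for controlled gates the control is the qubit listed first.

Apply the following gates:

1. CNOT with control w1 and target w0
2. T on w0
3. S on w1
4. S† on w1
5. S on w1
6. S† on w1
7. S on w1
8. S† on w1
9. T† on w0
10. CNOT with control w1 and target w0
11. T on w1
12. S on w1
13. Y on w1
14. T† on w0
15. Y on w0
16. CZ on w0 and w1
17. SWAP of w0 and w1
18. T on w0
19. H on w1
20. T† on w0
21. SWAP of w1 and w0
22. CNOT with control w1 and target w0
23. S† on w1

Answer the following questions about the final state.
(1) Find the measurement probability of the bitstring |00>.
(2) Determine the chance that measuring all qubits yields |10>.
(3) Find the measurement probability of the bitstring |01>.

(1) Outcome |00> occurs with probability 0. Key observation: gates 2-9 undo each other exactly, leaving only the rest of the circuit to track.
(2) A full measurement returns |10> with probability 0.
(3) The probability of measuring |01> is 1/2.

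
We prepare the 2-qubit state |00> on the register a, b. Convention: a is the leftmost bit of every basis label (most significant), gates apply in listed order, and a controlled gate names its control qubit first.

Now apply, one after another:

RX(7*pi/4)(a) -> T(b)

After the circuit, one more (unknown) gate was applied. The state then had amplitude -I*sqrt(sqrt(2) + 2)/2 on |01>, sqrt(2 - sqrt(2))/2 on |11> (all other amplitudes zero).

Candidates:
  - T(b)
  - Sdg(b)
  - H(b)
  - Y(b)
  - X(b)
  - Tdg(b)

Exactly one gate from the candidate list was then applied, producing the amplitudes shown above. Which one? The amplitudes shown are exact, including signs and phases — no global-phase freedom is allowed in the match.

The applied gate was Y(b).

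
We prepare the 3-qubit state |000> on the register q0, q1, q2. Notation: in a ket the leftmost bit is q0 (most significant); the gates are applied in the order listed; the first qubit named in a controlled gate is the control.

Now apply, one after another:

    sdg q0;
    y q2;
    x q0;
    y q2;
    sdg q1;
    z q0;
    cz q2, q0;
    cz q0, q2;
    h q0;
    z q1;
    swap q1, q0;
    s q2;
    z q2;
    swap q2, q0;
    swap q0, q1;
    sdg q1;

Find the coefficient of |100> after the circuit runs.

The final state's coefficient on |100> equals sqrt(2)/2.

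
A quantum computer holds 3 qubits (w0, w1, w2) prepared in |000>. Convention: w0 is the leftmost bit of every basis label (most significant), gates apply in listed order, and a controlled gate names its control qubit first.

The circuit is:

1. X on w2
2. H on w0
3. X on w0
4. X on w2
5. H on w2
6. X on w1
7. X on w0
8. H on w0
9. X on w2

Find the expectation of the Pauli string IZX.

The observable IZX averages to -1.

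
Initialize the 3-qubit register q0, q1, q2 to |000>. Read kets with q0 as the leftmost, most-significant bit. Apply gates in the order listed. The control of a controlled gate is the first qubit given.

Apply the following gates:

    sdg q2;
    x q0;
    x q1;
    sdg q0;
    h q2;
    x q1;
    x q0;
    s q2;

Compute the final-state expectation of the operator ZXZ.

The observable ZXZ averages to 0.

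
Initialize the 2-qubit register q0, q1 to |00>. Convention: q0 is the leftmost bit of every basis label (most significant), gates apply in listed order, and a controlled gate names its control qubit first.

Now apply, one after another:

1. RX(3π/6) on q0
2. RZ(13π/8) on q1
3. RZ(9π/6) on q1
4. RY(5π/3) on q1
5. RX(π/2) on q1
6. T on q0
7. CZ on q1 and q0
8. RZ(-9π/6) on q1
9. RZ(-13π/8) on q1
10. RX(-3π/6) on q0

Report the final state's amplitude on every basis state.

The resulting statevector has amplitude -sqrt(6)/8 - sqrt(6)*exp(I*pi/4)/8 - sqrt(2)*I/8 - sqrt(2)*exp(3*I*pi/4)/8 on |00>, (sqrt(2) + (-sqrt(6) + sqrt(2)*I)*exp(I*pi/4) + sqrt(6)*I)*exp(I*pi/8)/8 on |01>, sqrt(2)/8 - sqrt(6)*I/8 - sqrt(2)*exp(I*pi/4)/8 + sqrt(6)*exp(3*I*pi/4)/8 on |10>, (sqrt(6) - (sqrt(2) + sqrt(6)*I)*exp(I*pi/4) - sqrt(2)*I)*exp(I*pi/8)/8 on |11>.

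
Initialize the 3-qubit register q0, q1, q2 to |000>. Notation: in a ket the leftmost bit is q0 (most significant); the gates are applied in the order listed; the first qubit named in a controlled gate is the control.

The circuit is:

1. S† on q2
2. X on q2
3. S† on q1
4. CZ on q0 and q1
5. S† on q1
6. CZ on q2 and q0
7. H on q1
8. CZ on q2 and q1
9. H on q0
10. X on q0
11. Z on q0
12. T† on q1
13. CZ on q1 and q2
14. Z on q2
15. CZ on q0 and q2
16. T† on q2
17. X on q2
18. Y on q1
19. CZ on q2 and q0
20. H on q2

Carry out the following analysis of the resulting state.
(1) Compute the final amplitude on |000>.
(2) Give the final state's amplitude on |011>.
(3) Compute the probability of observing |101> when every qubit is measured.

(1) |000> carries amplitude sqrt(2)/4 in the final state.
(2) The final state's coefficient on |011> equals -sqrt(2)*exp(I*pi/4)/4.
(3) Outcome |101> occurs with probability 1/8.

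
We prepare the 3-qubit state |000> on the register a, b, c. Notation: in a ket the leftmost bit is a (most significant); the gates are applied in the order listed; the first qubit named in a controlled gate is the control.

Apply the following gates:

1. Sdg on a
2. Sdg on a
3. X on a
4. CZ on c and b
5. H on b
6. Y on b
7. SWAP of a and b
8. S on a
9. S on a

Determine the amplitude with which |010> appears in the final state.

The amplitude on |010> is -sqrt(2)*I/2.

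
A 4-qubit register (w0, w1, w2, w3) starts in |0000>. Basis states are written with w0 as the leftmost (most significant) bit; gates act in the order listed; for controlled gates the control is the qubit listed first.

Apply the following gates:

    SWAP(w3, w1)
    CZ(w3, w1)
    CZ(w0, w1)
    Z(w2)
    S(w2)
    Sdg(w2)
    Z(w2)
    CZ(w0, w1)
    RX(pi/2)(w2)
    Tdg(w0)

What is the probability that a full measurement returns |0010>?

A full measurement returns |0010> with probability 1/2. Key observation: steps 3-8 multiply out to the identity, so the circuit reduces to the remaining gates.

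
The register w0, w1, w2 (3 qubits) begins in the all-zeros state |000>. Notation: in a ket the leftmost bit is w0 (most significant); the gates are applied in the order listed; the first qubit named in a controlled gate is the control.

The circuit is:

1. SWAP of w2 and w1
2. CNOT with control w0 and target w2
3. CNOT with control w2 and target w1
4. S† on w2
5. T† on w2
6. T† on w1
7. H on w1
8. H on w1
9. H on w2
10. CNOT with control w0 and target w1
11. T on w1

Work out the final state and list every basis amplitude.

After the circuit, the state carries amplitude sqrt(2)/2 on |000>, sqrt(2)/2 on |001>, and 0 on every other basis state.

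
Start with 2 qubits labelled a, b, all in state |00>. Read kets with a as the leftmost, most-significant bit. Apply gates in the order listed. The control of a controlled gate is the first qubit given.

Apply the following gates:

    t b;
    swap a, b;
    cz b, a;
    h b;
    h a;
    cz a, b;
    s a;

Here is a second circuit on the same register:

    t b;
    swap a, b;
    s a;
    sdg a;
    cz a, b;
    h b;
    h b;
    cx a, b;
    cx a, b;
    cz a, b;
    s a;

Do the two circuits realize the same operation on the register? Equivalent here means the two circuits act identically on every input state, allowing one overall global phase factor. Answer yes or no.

No: there is an input state on which the two circuits produce genuinely different outputs (not merely differing by a phase).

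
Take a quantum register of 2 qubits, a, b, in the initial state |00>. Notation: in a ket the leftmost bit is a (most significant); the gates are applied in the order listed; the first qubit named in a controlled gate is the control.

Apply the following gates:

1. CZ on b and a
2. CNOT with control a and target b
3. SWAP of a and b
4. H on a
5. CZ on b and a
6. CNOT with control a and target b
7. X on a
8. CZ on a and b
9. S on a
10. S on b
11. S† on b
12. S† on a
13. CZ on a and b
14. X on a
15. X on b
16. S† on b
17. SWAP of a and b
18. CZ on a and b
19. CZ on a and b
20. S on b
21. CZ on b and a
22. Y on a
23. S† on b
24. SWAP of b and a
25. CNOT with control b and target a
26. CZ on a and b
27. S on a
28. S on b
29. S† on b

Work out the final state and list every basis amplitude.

The resulting statevector has amplitude -sqrt(2)/2 on |00>, sqrt(2)*I/2 on |01>, 0 on |10>, 0 on |11>.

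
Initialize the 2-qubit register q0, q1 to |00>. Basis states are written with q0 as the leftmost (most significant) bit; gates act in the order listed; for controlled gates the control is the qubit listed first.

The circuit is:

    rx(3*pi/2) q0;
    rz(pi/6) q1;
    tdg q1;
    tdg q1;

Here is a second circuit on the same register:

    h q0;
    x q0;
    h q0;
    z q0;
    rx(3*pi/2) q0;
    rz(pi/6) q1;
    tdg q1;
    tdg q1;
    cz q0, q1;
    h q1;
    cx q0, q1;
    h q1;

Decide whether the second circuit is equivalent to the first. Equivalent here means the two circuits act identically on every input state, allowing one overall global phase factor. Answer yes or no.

Yes — the two circuits implement the same unitary up to a global phase.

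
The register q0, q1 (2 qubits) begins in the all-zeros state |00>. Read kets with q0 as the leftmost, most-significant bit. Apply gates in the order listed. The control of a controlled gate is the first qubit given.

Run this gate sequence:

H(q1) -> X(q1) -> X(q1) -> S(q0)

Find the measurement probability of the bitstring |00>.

The probability of measuring |00> is 1/2. Key observation: gates 2-3 undo each other exactly, leaving only the rest of the circuit to track.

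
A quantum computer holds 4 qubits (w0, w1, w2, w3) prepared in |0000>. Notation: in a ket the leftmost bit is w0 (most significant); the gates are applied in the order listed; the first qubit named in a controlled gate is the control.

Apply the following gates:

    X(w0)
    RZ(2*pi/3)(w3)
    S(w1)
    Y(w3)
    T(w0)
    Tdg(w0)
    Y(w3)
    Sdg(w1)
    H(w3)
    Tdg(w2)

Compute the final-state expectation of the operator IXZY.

In the final state, IXZY has expectation 0. Key observation: steps 3-8 multiply out to the identity, so the circuit reduces to the remaining gates.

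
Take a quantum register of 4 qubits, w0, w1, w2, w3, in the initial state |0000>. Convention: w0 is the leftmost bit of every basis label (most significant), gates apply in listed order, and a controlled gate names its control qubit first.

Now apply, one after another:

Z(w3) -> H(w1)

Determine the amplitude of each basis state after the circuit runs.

The resulting statevector has amplitude sqrt(2)/2 on |0000>, sqrt(2)/2 on |0100>, and 0 on every other basis state.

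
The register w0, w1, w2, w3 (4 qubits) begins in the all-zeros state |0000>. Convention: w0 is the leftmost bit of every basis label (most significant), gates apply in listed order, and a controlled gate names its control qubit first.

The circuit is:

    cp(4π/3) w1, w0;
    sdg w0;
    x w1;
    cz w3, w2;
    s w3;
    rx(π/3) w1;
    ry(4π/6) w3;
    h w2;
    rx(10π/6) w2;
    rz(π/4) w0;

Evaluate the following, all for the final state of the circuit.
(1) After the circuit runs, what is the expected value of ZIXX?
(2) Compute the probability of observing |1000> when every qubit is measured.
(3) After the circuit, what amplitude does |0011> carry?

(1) The observable ZIXX averages to sqrt(3)/2.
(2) Outcome |1000> occurs with probability 0.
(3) The amplitude on |0011> is (sqrt(6) - 3*sqrt(2)*I)*exp(7*I*pi/8)/16.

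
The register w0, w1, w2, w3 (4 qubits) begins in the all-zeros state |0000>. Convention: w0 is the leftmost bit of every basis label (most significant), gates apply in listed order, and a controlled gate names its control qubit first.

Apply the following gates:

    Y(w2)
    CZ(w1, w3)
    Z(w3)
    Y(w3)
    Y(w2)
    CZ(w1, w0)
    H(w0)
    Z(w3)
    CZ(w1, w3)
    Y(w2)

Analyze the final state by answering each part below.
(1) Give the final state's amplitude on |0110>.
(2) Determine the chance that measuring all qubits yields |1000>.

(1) The final state's coefficient on |0110> equals 0.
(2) The probability of measuring |1000> is 0.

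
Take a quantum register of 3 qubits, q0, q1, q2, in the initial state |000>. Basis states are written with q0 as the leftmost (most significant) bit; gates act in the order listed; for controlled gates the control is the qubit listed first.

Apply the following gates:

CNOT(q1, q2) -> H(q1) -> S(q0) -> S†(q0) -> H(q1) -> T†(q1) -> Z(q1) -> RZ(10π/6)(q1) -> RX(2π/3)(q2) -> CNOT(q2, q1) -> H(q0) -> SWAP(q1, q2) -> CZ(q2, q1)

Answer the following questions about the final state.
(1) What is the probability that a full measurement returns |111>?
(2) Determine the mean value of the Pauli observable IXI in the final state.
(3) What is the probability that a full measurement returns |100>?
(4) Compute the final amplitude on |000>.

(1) A full measurement returns |111> with probability 3/8.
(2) In the final state, IXI has expectation 0.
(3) Outcome |100> occurs with probability 1/8.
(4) The amplitude on |000> is -sqrt(2)*exp(I*pi/6)/4.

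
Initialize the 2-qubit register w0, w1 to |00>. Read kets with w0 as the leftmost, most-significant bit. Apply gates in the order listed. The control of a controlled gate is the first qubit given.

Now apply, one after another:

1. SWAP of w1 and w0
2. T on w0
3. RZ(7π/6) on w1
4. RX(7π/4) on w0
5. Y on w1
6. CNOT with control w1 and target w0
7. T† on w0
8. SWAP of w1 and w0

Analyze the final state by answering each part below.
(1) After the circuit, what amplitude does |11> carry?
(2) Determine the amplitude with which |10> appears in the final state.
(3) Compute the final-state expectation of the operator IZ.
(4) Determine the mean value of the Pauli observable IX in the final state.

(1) The final state's coefficient on |11> equals sqrt(sqrt(2) + 2)*exp(2*I*pi/3)/2.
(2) |10> carries amplitude -sqrt(2 - sqrt(2))*exp(5*I*pi/12)/2 in the final state.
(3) The expectation value of IZ is -sqrt(2)/2.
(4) The observable IX averages to -1/2.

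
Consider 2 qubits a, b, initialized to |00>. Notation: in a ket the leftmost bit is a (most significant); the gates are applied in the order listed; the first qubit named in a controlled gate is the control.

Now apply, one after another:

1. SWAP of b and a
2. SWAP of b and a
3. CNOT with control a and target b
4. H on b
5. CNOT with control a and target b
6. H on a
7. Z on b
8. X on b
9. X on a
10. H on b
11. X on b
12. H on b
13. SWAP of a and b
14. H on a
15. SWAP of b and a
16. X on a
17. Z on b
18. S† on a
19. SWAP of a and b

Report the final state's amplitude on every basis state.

The final amplitudes are -sqrt(2)/2 on |00>, sqrt(2)*I/2 on |01>, 0 on |10>, 0 on |11>.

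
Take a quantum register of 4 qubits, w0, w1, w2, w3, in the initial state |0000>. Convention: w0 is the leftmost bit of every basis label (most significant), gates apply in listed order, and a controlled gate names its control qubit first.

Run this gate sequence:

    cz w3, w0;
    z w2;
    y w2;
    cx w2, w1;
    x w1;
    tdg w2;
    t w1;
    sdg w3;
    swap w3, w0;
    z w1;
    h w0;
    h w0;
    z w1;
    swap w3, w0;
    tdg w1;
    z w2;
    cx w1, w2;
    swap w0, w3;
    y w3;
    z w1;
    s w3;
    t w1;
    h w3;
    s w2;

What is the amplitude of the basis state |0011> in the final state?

The amplitude on |0011> is -sqrt(2)*exp(3*I*pi/4)/2. Key observation: steps 9-14 multiply out to the identity, so the circuit reduces to the remaining gates.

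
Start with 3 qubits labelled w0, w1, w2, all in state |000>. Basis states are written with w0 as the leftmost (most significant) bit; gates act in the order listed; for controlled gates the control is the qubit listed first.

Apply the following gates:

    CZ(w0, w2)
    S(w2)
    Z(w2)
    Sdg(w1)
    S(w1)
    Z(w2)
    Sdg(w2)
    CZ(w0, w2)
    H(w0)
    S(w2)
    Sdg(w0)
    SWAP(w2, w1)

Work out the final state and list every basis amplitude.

The final amplitudes are sqrt(2)/2 on |000>, -sqrt(2)*I/2 on |100>, and 0 on every other basis state. Key observation: gates 1-8 undo each other exactly, leaving only the rest of the circuit to track.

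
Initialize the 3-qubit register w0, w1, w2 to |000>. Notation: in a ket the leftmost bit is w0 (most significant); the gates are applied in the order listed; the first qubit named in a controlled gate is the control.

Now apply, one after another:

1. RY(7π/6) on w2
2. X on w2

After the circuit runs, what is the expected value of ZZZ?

The observable ZZZ averages to sqrt(3)/2.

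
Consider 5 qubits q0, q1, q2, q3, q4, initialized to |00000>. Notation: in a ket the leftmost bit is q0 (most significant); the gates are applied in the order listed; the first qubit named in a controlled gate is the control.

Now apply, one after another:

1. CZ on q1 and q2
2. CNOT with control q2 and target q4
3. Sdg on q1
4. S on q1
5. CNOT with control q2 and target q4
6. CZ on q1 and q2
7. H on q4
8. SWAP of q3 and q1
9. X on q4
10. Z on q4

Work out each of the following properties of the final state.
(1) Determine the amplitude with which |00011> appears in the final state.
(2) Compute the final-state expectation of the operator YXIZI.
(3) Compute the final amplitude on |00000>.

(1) |00011> carries amplitude 0 in the final state.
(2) In the final state, YXIZI has expectation 0.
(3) The amplitude on |00000> is sqrt(2)/2.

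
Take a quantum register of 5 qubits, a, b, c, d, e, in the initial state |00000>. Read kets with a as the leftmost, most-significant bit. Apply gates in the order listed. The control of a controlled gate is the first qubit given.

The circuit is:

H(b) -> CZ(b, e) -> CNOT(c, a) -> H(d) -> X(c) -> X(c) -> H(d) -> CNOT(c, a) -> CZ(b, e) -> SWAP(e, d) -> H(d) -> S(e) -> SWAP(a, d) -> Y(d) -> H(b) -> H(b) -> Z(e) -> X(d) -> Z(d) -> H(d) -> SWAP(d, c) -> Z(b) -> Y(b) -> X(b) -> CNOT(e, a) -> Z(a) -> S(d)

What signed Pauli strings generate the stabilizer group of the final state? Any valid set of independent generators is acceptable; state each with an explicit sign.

One valid set of independent stabilizer generators is -XIIII, +IXIII, +IIXII, +IIIZI, +IIIIZ (any independent generating set of the same group is equally correct). Key observation: gates 2-9 undo each other exactly, leaving only the rest of the circuit to track.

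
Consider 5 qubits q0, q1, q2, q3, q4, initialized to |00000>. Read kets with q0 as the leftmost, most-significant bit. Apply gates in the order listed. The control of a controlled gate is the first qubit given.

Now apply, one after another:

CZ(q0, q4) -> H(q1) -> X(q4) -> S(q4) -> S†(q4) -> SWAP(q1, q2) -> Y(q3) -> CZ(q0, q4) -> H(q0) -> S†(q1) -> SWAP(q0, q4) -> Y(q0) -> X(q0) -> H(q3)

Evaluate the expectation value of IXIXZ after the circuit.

The expectation value of IXIXZ is 0.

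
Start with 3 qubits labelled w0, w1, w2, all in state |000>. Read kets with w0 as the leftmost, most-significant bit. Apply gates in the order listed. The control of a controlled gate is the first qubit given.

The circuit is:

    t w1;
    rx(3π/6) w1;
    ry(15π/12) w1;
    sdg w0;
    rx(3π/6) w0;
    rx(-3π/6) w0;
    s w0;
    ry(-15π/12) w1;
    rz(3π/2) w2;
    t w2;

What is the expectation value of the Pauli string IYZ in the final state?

The expectation value of IYZ is -1. Key observation: steps 3-8 multiply out to the identity, so the circuit reduces to the remaining gates.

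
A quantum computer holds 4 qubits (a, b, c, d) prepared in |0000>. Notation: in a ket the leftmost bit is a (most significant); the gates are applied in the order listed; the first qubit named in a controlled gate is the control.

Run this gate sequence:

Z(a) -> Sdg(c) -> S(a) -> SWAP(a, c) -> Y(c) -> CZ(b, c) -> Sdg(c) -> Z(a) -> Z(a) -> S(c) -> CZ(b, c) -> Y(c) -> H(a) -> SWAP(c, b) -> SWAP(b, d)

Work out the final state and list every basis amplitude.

The final amplitudes are sqrt(2)/2 on |0000>, sqrt(2)/2 on |1000>, and 0 on every other basis state. Key observation: gates 5-12 undo each other exactly, leaving only the rest of the circuit to track.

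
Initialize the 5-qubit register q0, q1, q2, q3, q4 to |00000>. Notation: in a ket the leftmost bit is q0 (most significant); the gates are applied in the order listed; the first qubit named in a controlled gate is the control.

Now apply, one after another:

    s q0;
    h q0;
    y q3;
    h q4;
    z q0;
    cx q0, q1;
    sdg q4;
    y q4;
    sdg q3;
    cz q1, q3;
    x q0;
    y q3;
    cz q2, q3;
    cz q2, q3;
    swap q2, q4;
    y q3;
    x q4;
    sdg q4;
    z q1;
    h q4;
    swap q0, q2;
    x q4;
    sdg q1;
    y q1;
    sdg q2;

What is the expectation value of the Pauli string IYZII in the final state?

The observable IYZII averages to 0.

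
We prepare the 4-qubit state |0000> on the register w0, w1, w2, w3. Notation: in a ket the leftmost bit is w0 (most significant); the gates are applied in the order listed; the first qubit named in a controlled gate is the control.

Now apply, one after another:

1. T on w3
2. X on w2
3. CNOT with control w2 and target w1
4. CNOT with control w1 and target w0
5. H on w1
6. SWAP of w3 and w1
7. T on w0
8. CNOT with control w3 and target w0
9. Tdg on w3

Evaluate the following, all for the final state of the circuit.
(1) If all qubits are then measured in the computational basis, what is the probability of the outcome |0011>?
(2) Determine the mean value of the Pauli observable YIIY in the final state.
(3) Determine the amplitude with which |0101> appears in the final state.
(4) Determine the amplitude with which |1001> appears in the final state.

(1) Outcome |0011> occurs with probability 1/2.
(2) The expectation value of YIIY is -sqrt(2)/2.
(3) The amplitude on |0101> is 0.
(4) The final state's coefficient on |1001> equals 0.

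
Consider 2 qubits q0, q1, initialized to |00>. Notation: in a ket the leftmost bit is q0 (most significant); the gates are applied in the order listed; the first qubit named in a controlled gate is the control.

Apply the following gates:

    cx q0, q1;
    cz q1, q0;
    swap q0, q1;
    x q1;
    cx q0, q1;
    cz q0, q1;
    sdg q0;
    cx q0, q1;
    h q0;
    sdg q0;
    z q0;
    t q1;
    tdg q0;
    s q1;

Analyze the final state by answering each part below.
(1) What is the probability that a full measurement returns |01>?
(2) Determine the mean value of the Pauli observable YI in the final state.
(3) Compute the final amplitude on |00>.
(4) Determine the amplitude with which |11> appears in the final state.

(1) Outcome |01> occurs with probability 1/2.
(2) The observable YI averages to sqrt(2)/2.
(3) |00> carries amplitude 0 in the final state.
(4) The amplitude on |11> is -sqrt(2)/2.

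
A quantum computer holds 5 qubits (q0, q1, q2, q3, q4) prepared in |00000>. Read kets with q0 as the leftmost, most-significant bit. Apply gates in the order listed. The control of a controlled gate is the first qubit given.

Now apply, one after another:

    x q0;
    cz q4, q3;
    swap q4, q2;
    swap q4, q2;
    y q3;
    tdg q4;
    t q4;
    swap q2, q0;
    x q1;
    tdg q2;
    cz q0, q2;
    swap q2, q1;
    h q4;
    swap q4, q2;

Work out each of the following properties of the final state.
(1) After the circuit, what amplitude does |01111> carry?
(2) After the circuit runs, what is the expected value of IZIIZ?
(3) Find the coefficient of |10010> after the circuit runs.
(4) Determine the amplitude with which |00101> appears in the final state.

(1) |01111> carries amplitude sqrt(2)*exp(I*pi/4)/2 in the final state. Key observation: the block from step 3 through step 4 cancels to the identity and can be dropped.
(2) The observable IZIIZ averages to 1.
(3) The final state's coefficient on |10010> equals 0.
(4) The final state's coefficient on |00101> equals 0.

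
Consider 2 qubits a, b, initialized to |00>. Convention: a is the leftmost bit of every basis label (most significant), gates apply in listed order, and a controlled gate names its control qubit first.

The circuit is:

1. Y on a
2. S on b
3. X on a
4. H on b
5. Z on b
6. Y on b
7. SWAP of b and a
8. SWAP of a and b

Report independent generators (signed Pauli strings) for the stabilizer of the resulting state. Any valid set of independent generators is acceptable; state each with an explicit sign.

The final state is stabilized by the group generated by +IX, +ZI; other independent generating sets are equally valid.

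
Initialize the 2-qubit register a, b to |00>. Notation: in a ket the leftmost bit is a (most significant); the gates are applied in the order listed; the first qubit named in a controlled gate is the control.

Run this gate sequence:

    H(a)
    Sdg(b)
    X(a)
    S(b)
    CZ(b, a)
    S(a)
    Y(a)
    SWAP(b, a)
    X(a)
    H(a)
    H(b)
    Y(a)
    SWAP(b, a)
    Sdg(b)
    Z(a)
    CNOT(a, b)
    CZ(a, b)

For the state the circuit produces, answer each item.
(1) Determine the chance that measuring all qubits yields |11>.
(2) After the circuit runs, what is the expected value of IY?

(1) A full measurement returns |11> with probability 1/4.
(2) The observable IY averages to -1.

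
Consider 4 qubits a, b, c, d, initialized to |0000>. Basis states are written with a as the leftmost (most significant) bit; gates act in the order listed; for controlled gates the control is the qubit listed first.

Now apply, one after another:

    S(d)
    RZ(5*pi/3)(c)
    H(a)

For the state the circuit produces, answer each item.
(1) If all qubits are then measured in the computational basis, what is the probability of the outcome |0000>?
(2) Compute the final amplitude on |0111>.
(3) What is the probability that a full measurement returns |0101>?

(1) A full measurement returns |0000> with probability 1/2.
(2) |0111> carries amplitude 0 in the final state.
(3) The probability of measuring |0101> is 0.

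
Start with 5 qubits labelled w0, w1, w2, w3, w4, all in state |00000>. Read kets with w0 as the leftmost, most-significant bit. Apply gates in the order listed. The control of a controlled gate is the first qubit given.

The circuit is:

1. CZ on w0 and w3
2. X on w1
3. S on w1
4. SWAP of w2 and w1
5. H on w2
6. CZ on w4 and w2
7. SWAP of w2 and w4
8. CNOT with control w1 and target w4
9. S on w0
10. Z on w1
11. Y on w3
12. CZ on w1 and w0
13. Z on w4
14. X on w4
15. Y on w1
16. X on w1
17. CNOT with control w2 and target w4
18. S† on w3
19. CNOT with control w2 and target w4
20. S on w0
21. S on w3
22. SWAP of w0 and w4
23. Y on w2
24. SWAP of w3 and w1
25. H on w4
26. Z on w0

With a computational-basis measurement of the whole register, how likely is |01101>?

The probability of measuring |01101> is 1/4.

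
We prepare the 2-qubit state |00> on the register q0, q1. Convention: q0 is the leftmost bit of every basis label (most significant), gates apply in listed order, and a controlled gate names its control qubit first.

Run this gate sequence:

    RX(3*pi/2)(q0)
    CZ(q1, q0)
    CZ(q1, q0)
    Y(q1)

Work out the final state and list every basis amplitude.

The resulting statevector has amplitude 0 on |00>, -sqrt(2)*I/2 on |01>, 0 on |10>, sqrt(2)/2 on |11>. Key observation: steps 2-3 multiply out to the identity, so the circuit reduces to the remaining gates.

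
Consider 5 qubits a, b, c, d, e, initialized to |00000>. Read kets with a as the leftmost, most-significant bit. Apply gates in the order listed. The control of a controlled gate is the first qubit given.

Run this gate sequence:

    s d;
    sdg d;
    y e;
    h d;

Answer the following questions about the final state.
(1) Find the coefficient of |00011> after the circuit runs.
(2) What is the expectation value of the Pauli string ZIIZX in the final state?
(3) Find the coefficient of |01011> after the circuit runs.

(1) The amplitude on |00011> is sqrt(2)*I/2. Key observation: the block from step 1 through step 2 cancels to the identity and can be dropped.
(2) In the final state, ZIIZX has expectation 0.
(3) The final state's coefficient on |01011> equals 0.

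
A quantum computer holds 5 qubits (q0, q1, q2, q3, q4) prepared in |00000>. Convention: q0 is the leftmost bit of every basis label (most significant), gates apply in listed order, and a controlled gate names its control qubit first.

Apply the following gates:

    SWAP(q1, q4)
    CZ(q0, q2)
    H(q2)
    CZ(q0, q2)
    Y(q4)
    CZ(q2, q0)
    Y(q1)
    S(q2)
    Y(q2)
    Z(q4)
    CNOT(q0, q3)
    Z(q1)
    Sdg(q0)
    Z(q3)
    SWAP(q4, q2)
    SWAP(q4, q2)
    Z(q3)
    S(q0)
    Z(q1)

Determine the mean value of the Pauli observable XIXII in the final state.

In the final state, XIXII has expectation 0.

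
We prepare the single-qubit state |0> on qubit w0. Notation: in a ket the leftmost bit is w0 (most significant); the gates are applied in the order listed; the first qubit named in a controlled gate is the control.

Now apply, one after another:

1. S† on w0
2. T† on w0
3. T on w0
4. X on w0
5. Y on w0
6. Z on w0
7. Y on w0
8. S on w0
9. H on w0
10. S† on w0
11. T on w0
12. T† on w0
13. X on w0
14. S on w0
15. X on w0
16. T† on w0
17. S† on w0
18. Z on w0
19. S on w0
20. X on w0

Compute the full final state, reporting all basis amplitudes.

After the circuit, the state carries amplitude -sqrt(2)*exp(3*I*pi/4)/2 on |0>, -sqrt(2)/2 on |1>.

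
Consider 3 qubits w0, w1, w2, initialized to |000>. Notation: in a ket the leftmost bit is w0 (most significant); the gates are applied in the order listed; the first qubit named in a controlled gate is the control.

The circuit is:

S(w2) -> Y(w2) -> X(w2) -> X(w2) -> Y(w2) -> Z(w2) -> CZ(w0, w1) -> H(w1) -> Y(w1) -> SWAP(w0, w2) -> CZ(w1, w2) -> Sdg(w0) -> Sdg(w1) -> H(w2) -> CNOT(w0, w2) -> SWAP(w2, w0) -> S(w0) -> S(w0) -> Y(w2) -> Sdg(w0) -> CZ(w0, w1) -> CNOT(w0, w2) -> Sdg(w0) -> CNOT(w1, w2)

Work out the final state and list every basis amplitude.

The final amplitudes are 0 on |000>, 1/2 on |001>, I/2 on |010>, 0 on |011>, 1/2 on |100>, 0 on |101>, 0 on |110>, -I/2 on |111>.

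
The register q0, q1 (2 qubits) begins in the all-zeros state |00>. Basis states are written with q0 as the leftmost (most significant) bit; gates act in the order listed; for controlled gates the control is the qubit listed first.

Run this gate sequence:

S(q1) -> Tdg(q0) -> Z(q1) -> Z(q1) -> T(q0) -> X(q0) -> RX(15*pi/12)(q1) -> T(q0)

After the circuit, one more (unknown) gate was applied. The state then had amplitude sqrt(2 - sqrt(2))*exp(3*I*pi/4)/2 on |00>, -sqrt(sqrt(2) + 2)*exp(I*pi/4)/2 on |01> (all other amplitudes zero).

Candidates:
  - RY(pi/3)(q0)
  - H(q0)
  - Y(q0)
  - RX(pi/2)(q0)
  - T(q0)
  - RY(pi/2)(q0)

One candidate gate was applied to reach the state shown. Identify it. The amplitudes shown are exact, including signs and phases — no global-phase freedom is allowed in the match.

It was Y(q0) that produced the state shown. Key observation: the block from step 2 through step 5 cancels to the identity and can be dropped.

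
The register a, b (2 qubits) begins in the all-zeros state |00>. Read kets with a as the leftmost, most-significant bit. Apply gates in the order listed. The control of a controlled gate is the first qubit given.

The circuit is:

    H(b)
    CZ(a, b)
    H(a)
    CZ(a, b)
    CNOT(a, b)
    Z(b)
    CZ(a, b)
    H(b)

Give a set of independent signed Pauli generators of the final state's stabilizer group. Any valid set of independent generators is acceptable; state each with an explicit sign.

One valid set of independent stabilizer generators is -XI, -IZ (any independent generating set of the same group is equally correct).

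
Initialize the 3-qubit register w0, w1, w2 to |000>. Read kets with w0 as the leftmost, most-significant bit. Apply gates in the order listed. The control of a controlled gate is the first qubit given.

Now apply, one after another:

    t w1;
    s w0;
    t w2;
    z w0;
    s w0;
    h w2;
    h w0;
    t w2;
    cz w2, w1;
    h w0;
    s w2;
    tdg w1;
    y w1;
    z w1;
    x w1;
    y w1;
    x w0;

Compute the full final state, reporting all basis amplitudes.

The final amplitudes are sqrt(2)/2 on |110>, sqrt(2)*exp(3*I*pi/4)/2 on |111>, and 0 on every other basis state.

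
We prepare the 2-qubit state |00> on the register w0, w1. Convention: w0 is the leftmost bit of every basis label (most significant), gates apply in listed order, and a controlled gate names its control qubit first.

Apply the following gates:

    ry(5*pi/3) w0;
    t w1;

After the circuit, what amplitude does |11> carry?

|11> carries amplitude 0 in the final state.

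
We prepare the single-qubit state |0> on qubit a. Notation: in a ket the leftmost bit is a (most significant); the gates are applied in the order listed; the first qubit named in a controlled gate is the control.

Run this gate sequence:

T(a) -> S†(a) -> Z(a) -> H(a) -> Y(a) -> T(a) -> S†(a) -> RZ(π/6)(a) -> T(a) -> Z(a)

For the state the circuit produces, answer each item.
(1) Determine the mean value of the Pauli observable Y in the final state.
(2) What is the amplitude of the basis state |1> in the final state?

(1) The expectation value of Y is 1/2.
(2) |1> carries amplitude -sqrt(2)*exp(7*I*pi/12)/2 in the final state.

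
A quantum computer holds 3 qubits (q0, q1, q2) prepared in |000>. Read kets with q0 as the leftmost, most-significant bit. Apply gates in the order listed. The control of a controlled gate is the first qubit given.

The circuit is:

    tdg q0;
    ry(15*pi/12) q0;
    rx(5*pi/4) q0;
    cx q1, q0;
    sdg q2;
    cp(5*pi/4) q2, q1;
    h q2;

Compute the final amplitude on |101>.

The final state's coefficient on |101> equals -1/4 + I/4.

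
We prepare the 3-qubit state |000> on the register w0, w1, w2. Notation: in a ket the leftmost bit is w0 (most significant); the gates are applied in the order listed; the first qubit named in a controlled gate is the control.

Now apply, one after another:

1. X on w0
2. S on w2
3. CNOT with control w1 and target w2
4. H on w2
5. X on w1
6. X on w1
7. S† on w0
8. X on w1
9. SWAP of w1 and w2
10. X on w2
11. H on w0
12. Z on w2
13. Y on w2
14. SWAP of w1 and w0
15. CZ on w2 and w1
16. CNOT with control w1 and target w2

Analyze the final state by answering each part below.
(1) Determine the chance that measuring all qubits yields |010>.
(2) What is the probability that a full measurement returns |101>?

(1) A full measurement returns |010> with probability 1/4. Key observation: gates 5-6 undo each other exactly, leaving only the rest of the circuit to track.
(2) Outcome |101> occurs with probability 1/4.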